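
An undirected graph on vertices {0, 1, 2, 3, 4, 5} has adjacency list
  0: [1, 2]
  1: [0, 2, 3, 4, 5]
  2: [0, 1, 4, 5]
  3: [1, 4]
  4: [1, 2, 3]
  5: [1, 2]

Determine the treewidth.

A width-2 tree decomposition is:
Bags: B1 = {0, 1, 2}  B2 = {1, 2, 4}  B3 = {1, 3, 4}  B4 = {1, 2, 5}
Tree: B1–B2, B2–B3, B2–B4
Each bag holds 3 vertices, so the decomposition has width 2, which upper-bounds the treewidth. Conversely, {0, 1, 2} is a clique of size 3, and the vertices of any clique must share a bag in every tree decomposition; so some bag has ≥ 3 vertices and tw(G) ≥ 2. Hence tw(G) = 2 exactly.

2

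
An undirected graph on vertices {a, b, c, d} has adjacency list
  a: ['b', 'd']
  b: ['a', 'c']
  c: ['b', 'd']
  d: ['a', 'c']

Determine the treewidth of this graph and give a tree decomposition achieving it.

Every bag has size at most 3, so the width is 3 − 1 = 2 and tw(G) ≤ 2. Since b–c–d–a–b is a cycle in G, G is not acyclic. Forests are exactly the graphs of treewidth ≤ 1, so tw(G) ≥ 2. Therefore the treewidth is 2.

Treewidth 2.
Bags: B1 = {b, c, d}  B2 = {a, b, d}
Tree: B1–B2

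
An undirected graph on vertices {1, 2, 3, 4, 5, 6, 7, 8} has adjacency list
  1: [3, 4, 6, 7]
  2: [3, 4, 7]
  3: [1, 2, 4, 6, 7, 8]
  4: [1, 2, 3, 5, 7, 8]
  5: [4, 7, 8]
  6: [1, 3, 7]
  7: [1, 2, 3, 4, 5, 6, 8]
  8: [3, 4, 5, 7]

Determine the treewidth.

A width-3 tree decomposition is:
Bags: B1 = {1, 3, 4, 7}  B2 = {2, 3, 4, 7}  B3 = {3, 4, 7, 8}  B4 = {4, 5, 7, 8}  B5 = {1, 3, 6, 7}
Tree: B1–B2, B2–B3, B3–B4, B1–B5
Every bag has size at most 4, so the width is 4 − 1 = 3 and tw(G) ≤ 3. Conversely, {3, 4, 7, 8} is a clique of size 4, and the vertices of any clique must share a bag in every tree decomposition; so some bag has ≥ 4 vertices and tw(G) ≥ 3. Therefore the treewidth is 3.

3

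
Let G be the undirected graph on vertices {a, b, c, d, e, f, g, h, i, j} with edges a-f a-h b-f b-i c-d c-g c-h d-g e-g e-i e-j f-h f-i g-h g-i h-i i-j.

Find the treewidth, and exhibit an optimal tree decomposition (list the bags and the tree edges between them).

Every bag has size at most 3, so the width is 3 − 1 = 2 and tw(G) ≤ 2. For the lower bound, the 3 vertices {c, d, g} are pairwise adjacent, and any tree decomposition puts a clique entirely inside one bag — forcing width ≥ 2. Combining the bounds, tw(G) = 2.

Treewidth 2.
Bags: B1 = {f, h, i}  B2 = {g, h, i}  B3 = {e, g, i}  B4 = {a, f, h}  B5 = {c, g, h}  B6 = {e, i, j}  B7 = {c, d, g}  B8 = {b, f, i}
Tree: B1–B2, B2–B3, B1–B4, B2–B5, B3–B6, B5–B7, B1–B8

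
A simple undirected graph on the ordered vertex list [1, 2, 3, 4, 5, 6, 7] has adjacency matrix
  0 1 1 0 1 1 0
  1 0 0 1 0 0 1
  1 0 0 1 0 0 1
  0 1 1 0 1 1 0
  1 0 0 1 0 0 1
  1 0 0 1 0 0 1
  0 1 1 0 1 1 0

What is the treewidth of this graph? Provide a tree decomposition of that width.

Every bag has size at most 4, so the width is 4 − 1 = 3 and tw(G) ≤ 3. For the lower bound: the 4 vertex sets {3,7}, {4,5}, {1}, {6} are disjoint, each induces a connected subgraph, and every pair is joined by at least one edge of G. Contracting each set to a single vertex therefore yields K_{4} as a minor, and since treewidth is minor-monotone, tw(G) ≥ tw(K_{4}) = 3. Combining the bounds, tw(G) = 3.

Treewidth 3.
One such decomposition:
Bags: B1 = {1, 3, 4, 7}  B2 = {1, 4, 5, 7}  B3 = {1, 4, 6, 7}  B4 = {1, 2, 4, 7}
Tree: B1–B2, B2–B3, B3–B4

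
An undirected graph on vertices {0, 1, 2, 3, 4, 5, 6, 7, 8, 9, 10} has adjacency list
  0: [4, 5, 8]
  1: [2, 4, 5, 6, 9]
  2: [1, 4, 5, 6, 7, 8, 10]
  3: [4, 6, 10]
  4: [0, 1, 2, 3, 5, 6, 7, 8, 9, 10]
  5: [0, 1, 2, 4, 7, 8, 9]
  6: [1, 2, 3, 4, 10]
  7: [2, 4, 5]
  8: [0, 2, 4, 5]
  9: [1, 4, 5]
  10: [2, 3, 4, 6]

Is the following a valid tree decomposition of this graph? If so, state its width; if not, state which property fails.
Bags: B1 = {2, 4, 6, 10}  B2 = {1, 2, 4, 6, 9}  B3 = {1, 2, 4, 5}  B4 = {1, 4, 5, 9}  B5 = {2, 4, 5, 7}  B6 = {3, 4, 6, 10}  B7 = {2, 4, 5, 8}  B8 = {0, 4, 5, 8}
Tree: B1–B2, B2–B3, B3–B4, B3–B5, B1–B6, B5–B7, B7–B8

A tree decomposition must satisfy three properties: every vertex lies in some bag; for every edge, both endpoints lie together in some bag; and for every vertex, the bags containing it form a connected subtree. Here bags containing vertex 9 are not connected in the tree, so the decomposition is invalid.

No — bags containing vertex 9 are not connected in the tree.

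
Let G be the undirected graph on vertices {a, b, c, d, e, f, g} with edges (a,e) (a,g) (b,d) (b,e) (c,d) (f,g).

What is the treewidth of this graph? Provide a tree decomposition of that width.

Treewidth 1.
Bags: B1 = {c, d}  B2 = {b, d}  B3 = {b, e}  B4 = {a, e}  B5 = {a, g}  B6 = {f, g}
Tree: B1–B2, B2–B3, B3–B4, B4–B5, B5–B6

Every bag has size at most 2, so the width is 2 − 1 = 1 and tw(G) ≤ 1. Since G has at least one edge (e.g. c–d), it is not an edgeless graph, so tw(G) ≥ 1. Hence tw(G) = 1 exactly.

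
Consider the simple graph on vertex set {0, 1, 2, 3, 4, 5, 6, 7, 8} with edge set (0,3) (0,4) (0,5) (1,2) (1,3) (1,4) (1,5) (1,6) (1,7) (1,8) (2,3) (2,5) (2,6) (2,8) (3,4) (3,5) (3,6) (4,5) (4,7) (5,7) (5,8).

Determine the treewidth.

3

A width-3 tree decomposition is:
Bags: B1 = {1, 3, 4, 5}  B2 = {0, 3, 4, 5}  B3 = {1, 4, 5, 7}  B4 = {1, 2, 3, 5}  B5 = {1, 2, 3, 6}  B6 = {1, 2, 5, 8}
Tree: B1–B2, B1–B3, B1–B4, B4–B5, B4–B6
Every bag has size at most 4, so the width is 4 − 1 = 3 and tw(G) ≤ 3. On the other hand G contains the 4-clique {0, 3, 4, 5}. A clique must lie in a single bag of any decomposition, so no decomposition can have width below 3. Hence tw(G) = 3 exactly.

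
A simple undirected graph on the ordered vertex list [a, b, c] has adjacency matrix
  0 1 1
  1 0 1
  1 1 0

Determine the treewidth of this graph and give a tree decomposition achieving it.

With just one bag of size 3, the width is 3 − 1 = 2, so tw(G) ≤ 2. On the other hand G contains the 3-clique {a, b, c}. A clique must lie in a single bag of any decomposition, so no decomposition can have width below 2. Hence tw(G) = 2 exactly.

Treewidth 2.
Bags: B1 = {a, b, c}
Tree: (single bag)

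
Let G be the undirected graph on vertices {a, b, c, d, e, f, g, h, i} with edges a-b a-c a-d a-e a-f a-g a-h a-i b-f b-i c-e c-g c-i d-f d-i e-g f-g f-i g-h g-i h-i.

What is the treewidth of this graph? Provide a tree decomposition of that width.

Each bag holds 4 vertices, so the decomposition has width 3, which upper-bounds the treewidth. Conversely, {a, c, e, g} is a clique of size 4, and the vertices of any clique must share a bag in every tree decomposition; so some bag has ≥ 4 vertices and tw(G) ≥ 3. The upper and lower bounds meet at 3, so that is the treewidth.

Treewidth 3.
One such decomposition:
Bags: B1 = {a, f, g, i}  B2 = {a, g, h, i}  B3 = {a, d, f, i}  B4 = {a, b, f, i}  B5 = {a, c, g, i}  B6 = {a, c, e, g}
Tree: B1–B2, B1–B3, B1–B4, B2–B5, B5–B6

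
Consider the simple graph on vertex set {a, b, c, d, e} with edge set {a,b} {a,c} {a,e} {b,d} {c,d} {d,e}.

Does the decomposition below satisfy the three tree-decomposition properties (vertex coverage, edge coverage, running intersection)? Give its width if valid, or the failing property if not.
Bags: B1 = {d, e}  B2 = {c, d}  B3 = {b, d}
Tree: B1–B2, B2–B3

A tree decomposition must satisfy three properties: every vertex lies in some bag; for every edge, both endpoints lie together in some bag; and for every vertex, the bags containing it form a connected subtree. Here vertex a appears in no bag, so the decomposition is invalid.

No — vertex a appears in no bag.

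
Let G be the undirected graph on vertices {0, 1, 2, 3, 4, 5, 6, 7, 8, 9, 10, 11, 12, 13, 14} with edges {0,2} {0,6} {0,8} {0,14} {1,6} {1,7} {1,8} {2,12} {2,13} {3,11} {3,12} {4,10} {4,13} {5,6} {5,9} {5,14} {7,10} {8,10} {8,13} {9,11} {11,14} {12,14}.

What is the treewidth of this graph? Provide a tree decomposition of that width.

Treewidth 3.
One such decomposition:
Bags: B1 = {4, 7, 10, 13}  B2 = {7, 8, 10, 13}  B3 = {1, 7, 8, 13}  B4 = {1, 2, 8, 13}  B5 = {0, 1, 2, 8}  B6 = {0, 1, 2, 6}  B7 = {0, 2, 6, 12}  B8 = {0, 6, 12, 14}  B9 = {5, 6, 12, 14}  B10 = {3, 5, 12, 14}  B11 = {3, 5, 11, 14}  B12 = {3, 5, 9, 11}
Tree: B1–B2, B2–B3, B3–B4, B4–B5, B5–B6, B6–B7, B7–B8, B8–B9, B9–B10, B10–B11, B11–B12

The largest bag has 4 vertices, giving width 3; this decomposition certifies tw(G) ≤ 3. For the lower bound: the 4 vertex sets {4,7,10}, {13}, {8}, {0,1,2,6} are disjoint, each induces a connected subgraph, and every pair is joined by at least one edge of G. Contracting each set to a single vertex therefore yields K_{4} as a minor, and since treewidth is minor-monotone, tw(G) ≥ tw(K_{4}) = 3. The upper and lower bounds meet at 3, so that is the treewidth.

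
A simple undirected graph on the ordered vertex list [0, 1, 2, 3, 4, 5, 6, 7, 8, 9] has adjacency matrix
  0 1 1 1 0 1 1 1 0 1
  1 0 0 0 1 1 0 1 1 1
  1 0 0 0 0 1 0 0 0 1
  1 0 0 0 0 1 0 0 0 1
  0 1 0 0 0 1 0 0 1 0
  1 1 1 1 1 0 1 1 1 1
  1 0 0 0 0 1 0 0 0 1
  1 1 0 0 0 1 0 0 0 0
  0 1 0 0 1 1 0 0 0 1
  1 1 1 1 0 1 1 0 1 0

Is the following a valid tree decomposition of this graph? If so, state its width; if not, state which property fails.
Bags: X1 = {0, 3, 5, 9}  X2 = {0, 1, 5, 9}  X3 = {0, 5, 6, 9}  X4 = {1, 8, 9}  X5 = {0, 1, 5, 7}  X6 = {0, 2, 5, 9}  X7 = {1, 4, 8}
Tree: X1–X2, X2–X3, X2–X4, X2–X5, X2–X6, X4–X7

A tree decomposition must satisfy three properties: every vertex lies in some bag; for every edge, both endpoints lie together in some bag; and for every vertex, the bags containing it form a connected subtree. Here edge (5,8) lies in no bag, so the decomposition is invalid.

No — edge (5,8) lies in no bag.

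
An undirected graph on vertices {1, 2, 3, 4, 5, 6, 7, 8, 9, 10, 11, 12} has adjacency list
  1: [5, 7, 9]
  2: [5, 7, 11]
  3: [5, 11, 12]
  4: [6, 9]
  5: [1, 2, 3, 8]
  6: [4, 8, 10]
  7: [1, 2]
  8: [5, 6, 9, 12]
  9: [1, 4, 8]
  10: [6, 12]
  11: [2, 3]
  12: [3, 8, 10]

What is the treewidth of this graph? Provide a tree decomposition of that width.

Each bag holds 4 vertices, so the decomposition has width 3, which upper-bounds the treewidth. For the lower bound: the 4 vertex sets {4,6,10}, {9}, {8}, {1,3,5,12} are disjoint, each induces a connected subgraph, and every pair is joined by at least one edge of G. Contracting each set to a single vertex therefore yields K_{4} as a minor, and since treewidth is minor-monotone, tw(G) ≥ tw(K_{4}) = 3. The upper and lower bounds meet at 3, so that is the treewidth.

Treewidth 3.
One such decomposition:
Bags: B1 = {4, 6, 9, 10}  B2 = {6, 8, 9, 10}  B3 = {8, 9, 10, 12}  B4 = {1, 8, 9, 12}  B5 = {1, 5, 8, 12}  B6 = {1, 3, 5, 12}  B7 = {1, 3, 5, 7}  B8 = {2, 3, 5, 7}  B9 = {2, 3, 7, 11}
Tree: B1–B2, B2–B3, B3–B4, B4–B5, B5–B6, B6–B7, B7–B8, B8–B9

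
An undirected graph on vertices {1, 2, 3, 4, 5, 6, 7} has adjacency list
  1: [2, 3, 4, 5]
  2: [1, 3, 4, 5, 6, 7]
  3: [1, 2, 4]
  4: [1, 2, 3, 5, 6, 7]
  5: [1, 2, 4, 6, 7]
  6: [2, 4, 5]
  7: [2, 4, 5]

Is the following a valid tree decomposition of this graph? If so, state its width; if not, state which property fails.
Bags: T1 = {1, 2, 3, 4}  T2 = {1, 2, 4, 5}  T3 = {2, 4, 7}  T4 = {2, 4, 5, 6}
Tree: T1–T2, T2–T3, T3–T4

A tree decomposition must satisfy three properties: every vertex lies in some bag; for every edge, both endpoints lie together in some bag; and for every vertex, the bags containing it form a connected subtree. Here edge (5,7) lies in no bag, so the decomposition is invalid.

No — edge (5,7) lies in no bag.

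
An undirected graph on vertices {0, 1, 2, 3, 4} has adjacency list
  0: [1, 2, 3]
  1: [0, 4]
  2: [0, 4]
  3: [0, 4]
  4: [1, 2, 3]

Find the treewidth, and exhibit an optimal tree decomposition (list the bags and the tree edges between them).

Treewidth 2.
One such decomposition:
Bags: B1 = {0, 1, 4}  B2 = {0, 2, 4}  B3 = {0, 3, 4}
Tree: B1–B2, B2–B3

Each bag holds 3 vertices, so the decomposition has width 2, which upper-bounds the treewidth. The edges 0–1–4–2–0 form a cycle, so G is not a tree and its treewidth is at least 2. Combining the bounds, tw(G) = 2.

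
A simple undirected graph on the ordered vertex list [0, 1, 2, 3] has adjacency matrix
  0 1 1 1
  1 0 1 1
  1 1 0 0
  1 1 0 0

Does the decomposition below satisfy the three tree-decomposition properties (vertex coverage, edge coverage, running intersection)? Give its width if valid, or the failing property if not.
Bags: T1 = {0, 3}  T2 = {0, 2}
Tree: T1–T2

A tree decomposition must satisfy three properties: every vertex lies in some bag; for every edge, both endpoints lie together in some bag; and for every vertex, the bags containing it form a connected subtree. Here vertex 1 appears in no bag, so the decomposition is invalid.

No — vertex 1 appears in no bag.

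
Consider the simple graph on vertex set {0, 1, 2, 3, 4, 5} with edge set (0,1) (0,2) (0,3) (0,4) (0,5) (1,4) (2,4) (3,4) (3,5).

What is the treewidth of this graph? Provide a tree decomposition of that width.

Treewidth 2.
One optimal decomposition is:
Bags: B1 = {0, 3, 4}  B2 = {0, 3, 5}  B3 = {0, 1, 4}  B4 = {0, 2, 4}
Tree: B1–B2, B1–B3, B3–B4

Every bag has size at most 3, so the width is 3 − 1 = 2 and tw(G) ≤ 2. Conversely, {0, 1, 4} is a clique of size 3, and the vertices of any clique must share a bag in every tree decomposition; so some bag has ≥ 3 vertices and tw(G) ≥ 2. The upper and lower bounds meet at 2, so that is the treewidth.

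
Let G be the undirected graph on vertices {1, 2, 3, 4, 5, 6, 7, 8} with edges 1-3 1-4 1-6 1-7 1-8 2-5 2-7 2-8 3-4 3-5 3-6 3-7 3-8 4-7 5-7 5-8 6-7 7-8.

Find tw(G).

A width-3 tree decomposition is:
Bags: B1 = {3, 5, 7, 8}  B2 = {2, 5, 7, 8}  B3 = {1, 3, 7, 8}  B4 = {1, 3, 6, 7}  B5 = {1, 3, 4, 7}
Tree: B1–B2, B1–B3, B3–B4, B3–B5
The largest bag has 4 vertices, giving width 3; this decomposition certifies tw(G) ≤ 3. On the other hand G contains the 4-clique {2, 5, 7, 8}. A clique must lie in a single bag of any decomposition, so no decomposition can have width below 3. Therefore the treewidth is 3.

3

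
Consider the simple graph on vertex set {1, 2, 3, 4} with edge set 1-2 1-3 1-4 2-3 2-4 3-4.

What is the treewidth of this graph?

3

A width-3 tree decomposition is:
Bags: B1 = {1, 2, 3, 4}
Tree: (single bag)
A single bag containing all 4 vertices is trivially a valid decomposition of width 3. On the other hand G contains the 4-clique {1, 2, 3, 4}. A clique must lie in a single bag of any decomposition, so no decomposition can have width below 3. The upper and lower bounds meet at 3, so that is the treewidth.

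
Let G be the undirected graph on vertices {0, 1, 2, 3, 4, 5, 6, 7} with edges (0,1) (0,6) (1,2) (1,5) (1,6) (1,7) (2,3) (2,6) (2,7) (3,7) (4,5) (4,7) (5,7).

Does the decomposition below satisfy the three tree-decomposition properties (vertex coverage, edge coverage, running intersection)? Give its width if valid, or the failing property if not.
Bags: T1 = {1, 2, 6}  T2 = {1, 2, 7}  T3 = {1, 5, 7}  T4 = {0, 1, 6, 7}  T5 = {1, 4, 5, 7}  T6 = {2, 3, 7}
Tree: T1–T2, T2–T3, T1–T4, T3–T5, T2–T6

No — bags containing vertex 7 are not connected in the tree.

A tree decomposition must satisfy three properties: every vertex lies in some bag; for every edge, both endpoints lie together in some bag; and for every vertex, the bags containing it form a connected subtree. Here bags containing vertex 7 are not connected in the tree, so the decomposition is invalid.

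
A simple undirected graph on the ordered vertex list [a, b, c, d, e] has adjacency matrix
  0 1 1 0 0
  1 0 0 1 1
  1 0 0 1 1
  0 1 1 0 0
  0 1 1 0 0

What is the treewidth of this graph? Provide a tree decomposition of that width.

Treewidth 2.
One such decomposition:
Bags: B1 = {b, c, d}  B2 = {b, c, e}  B3 = {a, b, c}
Tree: B1–B2, B2–B3

Each bag holds 3 vertices, so the decomposition has width 2, which upper-bounds the treewidth. The edges d–b–e–c–d form a cycle, so G is not a tree and its treewidth is at least 2. Combining the bounds, tw(G) = 2.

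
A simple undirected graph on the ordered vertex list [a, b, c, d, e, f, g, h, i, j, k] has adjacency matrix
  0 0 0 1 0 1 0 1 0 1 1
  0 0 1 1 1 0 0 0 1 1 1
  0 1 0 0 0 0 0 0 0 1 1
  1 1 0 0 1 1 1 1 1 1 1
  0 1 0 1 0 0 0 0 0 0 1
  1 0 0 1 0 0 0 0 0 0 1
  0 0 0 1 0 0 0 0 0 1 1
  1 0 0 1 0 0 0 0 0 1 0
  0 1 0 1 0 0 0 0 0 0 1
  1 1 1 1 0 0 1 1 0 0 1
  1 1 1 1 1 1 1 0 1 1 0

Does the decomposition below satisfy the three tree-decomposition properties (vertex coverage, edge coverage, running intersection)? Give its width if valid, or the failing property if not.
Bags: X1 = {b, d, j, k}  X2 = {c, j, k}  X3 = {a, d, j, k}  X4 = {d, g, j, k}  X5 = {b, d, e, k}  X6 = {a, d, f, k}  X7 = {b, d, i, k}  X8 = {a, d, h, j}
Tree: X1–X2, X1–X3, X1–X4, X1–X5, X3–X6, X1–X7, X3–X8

No — edge (b,c) lies in no bag.

A tree decomposition must satisfy three properties: every vertex lies in some bag; for every edge, both endpoints lie together in some bag; and for every vertex, the bags containing it form a connected subtree. Here edge (b,c) lies in no bag, so the decomposition is invalid.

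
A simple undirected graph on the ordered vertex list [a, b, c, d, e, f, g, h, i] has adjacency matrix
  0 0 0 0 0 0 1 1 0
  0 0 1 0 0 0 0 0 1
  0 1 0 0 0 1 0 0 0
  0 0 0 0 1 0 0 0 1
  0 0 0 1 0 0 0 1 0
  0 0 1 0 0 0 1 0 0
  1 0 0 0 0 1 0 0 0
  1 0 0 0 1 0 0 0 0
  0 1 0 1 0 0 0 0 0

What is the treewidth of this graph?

2

A width-2 tree decomposition is:
Bags: B1 = {a, e, h}  B2 = {a, d, e}  B3 = {a, d, i}  B4 = {a, b, i}  B5 = {a, b, c}  B6 = {a, c, f}  B7 = {a, f, g}
Tree: B1–B2, B2–B3, B3–B4, B4–B5, B5–B6, B6–B7
Every bag has size at most 3, so the width is 3 − 1 = 2 and tw(G) ≤ 2. The edges a–h–e–d–i–b–c–f–g–a form a cycle, so G is not a tree and its treewidth is at least 2. Therefore the treewidth is 2.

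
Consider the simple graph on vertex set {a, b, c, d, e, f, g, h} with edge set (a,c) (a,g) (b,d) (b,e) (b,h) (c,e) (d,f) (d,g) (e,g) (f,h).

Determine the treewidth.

2

A width-2 tree decomposition is:
Bags: B1 = {d, f, h}  B2 = {b, d, h}  B3 = {b, d, g}  B4 = {b, e, g}  B5 = {a, e, g}  B6 = {a, c, e}
Tree: B1–B2, B2–B3, B3–B4, B4–B5, B5–B6
Every bag has size at most 3, so the width is 3 − 1 = 2 and tw(G) ≤ 2. Since f–h–b–d–f is a cycle in G, G is not acyclic. Forests are exactly the graphs of treewidth ≤ 1, so tw(G) ≥ 2. Therefore the treewidth is 2.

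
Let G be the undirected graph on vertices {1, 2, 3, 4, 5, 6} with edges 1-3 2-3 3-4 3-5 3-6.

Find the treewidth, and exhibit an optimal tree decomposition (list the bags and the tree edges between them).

Each bag holds 2 vertices, so the decomposition has width 1, which upper-bounds the treewidth. Any graph with an edge has treewidth ≥ 1, and G has the edge 1–3. The upper and lower bounds meet at 1, so that is the treewidth.

Treewidth 1.
Bags: B1 = {1, 3}  B2 = {3, 4}  B3 = {3, 5}  B4 = {2, 3}  B5 = {3, 6}
Tree: B1–B2, B1–B3, B1–B4, B2–B5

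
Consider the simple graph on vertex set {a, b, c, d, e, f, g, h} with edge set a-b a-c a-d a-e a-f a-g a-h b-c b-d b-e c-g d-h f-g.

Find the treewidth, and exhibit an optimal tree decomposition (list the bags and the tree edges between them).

Treewidth 2.
One such decomposition:
Bags: B1 = {a, b, d}  B2 = {a, b, c}  B3 = {a, c, g}  B4 = {a, d, h}  B5 = {a, f, g}  B6 = {a, b, e}
Tree: B1–B2, B2–B3, B1–B4, B3–B5, B1–B6

Each bag holds 3 vertices, so the decomposition has width 2, which upper-bounds the treewidth. For the lower bound, the 3 vertices {a, c, g} are pairwise adjacent, and any tree decomposition puts a clique entirely inside one bag — forcing width ≥ 2. The upper and lower bounds meet at 2, so that is the treewidth.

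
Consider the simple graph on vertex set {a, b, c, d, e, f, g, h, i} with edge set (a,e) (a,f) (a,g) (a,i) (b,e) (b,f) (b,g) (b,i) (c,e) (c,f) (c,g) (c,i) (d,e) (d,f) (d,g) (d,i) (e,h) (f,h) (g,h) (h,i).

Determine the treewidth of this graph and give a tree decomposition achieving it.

The largest bag has 5 vertices, giving width 4; this decomposition certifies tw(G) ≤ 4. For the lower bound: the 5 vertex sets {g,h}, {c,f}, {b,e}, {i}, {a} are disjoint, each induces a connected subgraph, and every pair is joined by at least one edge of G. Contracting each set to a single vertex therefore yields K_{5} as a minor, and since treewidth is minor-monotone, tw(G) ≥ tw(K_{5}) = 4. Combining the bounds, tw(G) = 4.

Treewidth 4.
One such decomposition:
Bags: B1 = {e, f, g, h, i}  B2 = {c, e, f, g, i}  B3 = {b, e, f, g, i}  B4 = {a, e, f, g, i}  B5 = {d, e, f, g, i}
Tree: B1–B2, B2–B3, B3–B4, B4–B5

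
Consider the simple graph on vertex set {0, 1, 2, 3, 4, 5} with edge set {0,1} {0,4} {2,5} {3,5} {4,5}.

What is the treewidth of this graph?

1

A width-1 tree decomposition is:
Bags: B1 = {4, 5}  B2 = {2, 5}  B3 = {0, 4}  B4 = {0, 1}  B5 = {3, 5}
Tree: B1–B2, B1–B3, B3–B4, B2–B5
Each bag holds 2 vertices, so the decomposition has width 1, which upper-bounds the treewidth. Any graph with an edge has treewidth ≥ 1, and G has the edge 5–4. Combining the bounds, tw(G) = 1.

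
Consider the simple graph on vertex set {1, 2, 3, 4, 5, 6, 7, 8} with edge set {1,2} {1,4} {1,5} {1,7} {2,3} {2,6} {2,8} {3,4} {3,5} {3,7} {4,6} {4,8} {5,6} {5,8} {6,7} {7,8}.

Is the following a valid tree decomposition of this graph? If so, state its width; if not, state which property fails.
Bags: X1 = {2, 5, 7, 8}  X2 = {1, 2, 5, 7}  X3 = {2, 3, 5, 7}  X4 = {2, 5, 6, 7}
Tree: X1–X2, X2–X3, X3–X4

A tree decomposition must satisfy three properties: every vertex lies in some bag; for every edge, both endpoints lie together in some bag; and for every vertex, the bags containing it form a connected subtree. Here vertex 4 appears in no bag, so the decomposition is invalid.

No — vertex 4 appears in no bag.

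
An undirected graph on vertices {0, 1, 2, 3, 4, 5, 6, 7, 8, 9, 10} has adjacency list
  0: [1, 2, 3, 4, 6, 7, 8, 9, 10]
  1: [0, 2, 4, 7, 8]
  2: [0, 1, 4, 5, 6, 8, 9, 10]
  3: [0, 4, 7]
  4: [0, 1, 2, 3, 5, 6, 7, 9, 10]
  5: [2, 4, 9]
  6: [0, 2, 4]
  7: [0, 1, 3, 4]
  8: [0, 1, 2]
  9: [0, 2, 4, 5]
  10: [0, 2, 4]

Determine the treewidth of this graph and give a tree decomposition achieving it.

Every bag has size at most 4, so the width is 4 − 1 = 3 and tw(G) ≤ 3. Conversely, {0, 1, 2, 8} is a clique of size 4, and the vertices of any clique must share a bag in every tree decomposition; so some bag has ≥ 4 vertices and tw(G) ≥ 3. The upper and lower bounds meet at 3, so that is the treewidth.

Treewidth 3.
Bags: B1 = {0, 1, 2, 8}  B2 = {0, 1, 2, 4}  B3 = {0, 2, 4, 9}  B4 = {2, 4, 5, 9}  B5 = {0, 1, 4, 7}  B6 = {0, 2, 4, 10}  B7 = {0, 2, 4, 6}  B8 = {0, 3, 4, 7}
Tree: B1–B2, B2–B3, B3–B4, B2–B5, B3–B6, B3–B7, B5–B8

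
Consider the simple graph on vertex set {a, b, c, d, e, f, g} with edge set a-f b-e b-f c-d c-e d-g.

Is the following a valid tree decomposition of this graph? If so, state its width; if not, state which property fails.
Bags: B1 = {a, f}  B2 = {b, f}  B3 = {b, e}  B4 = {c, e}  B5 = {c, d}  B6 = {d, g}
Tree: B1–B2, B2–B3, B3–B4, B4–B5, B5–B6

Checking the three conditions: (i) the bags cover all of {a, b, c, d, e, f, g}; (ii) for each edge, some bag contains both endpoints; (iii) the bags containing any fixed vertex form a subtree. All hold, so the decomposition is valid with width 2 − 1 = 1.

Yes; width 1.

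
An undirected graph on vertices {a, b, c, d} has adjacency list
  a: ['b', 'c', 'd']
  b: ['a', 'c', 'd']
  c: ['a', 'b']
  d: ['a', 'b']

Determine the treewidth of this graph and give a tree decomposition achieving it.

The largest bag has 3 vertices, giving width 2; this decomposition certifies tw(G) ≤ 2. Conversely, {a, b, d} is a clique of size 3, and the vertices of any clique must share a bag in every tree decomposition; so some bag has ≥ 3 vertices and tw(G) ≥ 2. Therefore the treewidth is 2.

Treewidth 2.
Bags: B1 = {a, b, d}  B2 = {a, b, c}
Tree: B1–B2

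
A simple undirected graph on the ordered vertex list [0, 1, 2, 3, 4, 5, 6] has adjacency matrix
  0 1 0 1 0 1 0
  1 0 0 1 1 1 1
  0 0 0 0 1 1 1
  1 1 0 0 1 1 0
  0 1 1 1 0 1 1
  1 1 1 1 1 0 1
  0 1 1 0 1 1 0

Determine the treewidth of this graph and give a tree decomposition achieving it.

Treewidth 3.
One optimal decomposition is:
Bags: B1 = {1, 4, 5, 6}  B2 = {1, 3, 4, 5}  B3 = {0, 1, 3, 5}  B4 = {2, 4, 5, 6}
Tree: B1–B2, B2–B3, B1–B4

Every bag has size at most 4, so the width is 4 − 1 = 3 and tw(G) ≤ 3. Conversely, {0, 1, 3, 5} is a clique of size 4, and the vertices of any clique must share a bag in every tree decomposition; so some bag has ≥ 4 vertices and tw(G) ≥ 3. Combining the bounds, tw(G) = 3.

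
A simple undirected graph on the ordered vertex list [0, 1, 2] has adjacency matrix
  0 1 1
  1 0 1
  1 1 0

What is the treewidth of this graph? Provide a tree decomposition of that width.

With just one bag of size 3, the width is 3 − 1 = 2, so tw(G) ≤ 2. For the lower bound, the 3 vertices {0, 1, 2} are pairwise adjacent, and any tree decomposition puts a clique entirely inside one bag — forcing width ≥ 2. Combining the bounds, tw(G) = 2.

Treewidth 2.
One such decomposition:
Bags: B1 = {0, 1, 2}
Tree: (single bag)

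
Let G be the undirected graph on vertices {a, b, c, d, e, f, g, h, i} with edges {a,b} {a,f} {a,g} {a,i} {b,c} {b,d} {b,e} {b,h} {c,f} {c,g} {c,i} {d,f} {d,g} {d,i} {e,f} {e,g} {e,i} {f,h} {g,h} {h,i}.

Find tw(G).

4

A width-4 tree decomposition is:
Bags: B1 = {b, e, f, g, i}  B2 = {b, d, f, g, i}  B3 = {b, f, g, h, i}  B4 = {a, b, f, g, i}  B5 = {b, c, f, g, i}
Tree: B1–B2, B2–B3, B3–B4, B4–B5
Each bag holds 5 vertices, so the decomposition has width 4, which upper-bounds the treewidth. For the lower bound: the 5 vertex sets {e,f}, {b,d}, {h,i}, {g}, {a} are disjoint, each induces a connected subgraph, and every pair is joined by at least one edge of G. Contracting each set to a single vertex therefore yields K_{5} as a minor, and since treewidth is minor-monotone, tw(G) ≥ tw(K_{5}) = 4. The upper and lower bounds meet at 4, so that is the treewidth.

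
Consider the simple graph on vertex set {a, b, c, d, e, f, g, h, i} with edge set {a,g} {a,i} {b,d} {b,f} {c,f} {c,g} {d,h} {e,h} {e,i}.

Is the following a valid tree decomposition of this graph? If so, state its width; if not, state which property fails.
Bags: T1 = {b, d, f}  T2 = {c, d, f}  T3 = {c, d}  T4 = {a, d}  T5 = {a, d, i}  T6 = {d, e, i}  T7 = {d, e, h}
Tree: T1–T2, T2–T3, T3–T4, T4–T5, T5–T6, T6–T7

A tree decomposition must satisfy three properties: every vertex lies in some bag; for every edge, both endpoints lie together in some bag; and for every vertex, the bags containing it form a connected subtree. Here vertex g appears in no bag, so the decomposition is invalid.

No — vertex g appears in no bag.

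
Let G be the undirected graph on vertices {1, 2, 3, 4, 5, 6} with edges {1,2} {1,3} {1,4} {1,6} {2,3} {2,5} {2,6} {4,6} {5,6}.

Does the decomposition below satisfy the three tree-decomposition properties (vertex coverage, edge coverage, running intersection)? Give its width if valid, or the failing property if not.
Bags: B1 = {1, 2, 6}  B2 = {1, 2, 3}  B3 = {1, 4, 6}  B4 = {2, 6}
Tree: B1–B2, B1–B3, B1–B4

A tree decomposition must satisfy three properties: every vertex lies in some bag; for every edge, both endpoints lie together in some bag; and for every vertex, the bags containing it form a connected subtree. Here vertex 5 appears in no bag, so the decomposition is invalid.

No — vertex 5 appears in no bag.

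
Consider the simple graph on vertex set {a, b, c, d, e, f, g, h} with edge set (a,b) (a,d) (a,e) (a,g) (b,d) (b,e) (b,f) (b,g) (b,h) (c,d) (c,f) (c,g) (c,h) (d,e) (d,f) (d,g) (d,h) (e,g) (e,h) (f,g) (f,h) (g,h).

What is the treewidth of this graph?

A width-4 tree decomposition is:
Bags: B1 = {b, d, e, g, h}  B2 = {a, b, d, e, g}  B3 = {b, d, f, g, h}  B4 = {c, d, f, g, h}
Tree: B1–B2, B1–B3, B3–B4
The largest bag has 5 vertices, giving width 4; this decomposition certifies tw(G) ≤ 4. On the other hand G contains the 5-clique {b, d, e, g, h}. A clique must lie in a single bag of any decomposition, so no decomposition can have width below 4. Hence tw(G) = 4 exactly.

4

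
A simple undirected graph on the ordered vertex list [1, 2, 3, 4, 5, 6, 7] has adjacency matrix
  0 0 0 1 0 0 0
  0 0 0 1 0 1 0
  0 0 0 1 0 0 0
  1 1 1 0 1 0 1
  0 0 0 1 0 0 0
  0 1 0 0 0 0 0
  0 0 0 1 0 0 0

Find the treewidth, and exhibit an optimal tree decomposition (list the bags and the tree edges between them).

Treewidth 1.
One optimal decomposition is:
Bags: B1 = {2, 4}  B2 = {2, 6}  B3 = {4, 7}  B4 = {3, 4}  B5 = {4, 5}  B6 = {1, 4}
Tree: B1–B2, B1–B3, B3–B4, B4–B5, B5–B6

Each bag holds 2 vertices, so the decomposition has width 1, which upper-bounds the treewidth. Since G has at least one edge (e.g. 2–4), it is not an edgeless graph, so tw(G) ≥ 1. Therefore the treewidth is 1.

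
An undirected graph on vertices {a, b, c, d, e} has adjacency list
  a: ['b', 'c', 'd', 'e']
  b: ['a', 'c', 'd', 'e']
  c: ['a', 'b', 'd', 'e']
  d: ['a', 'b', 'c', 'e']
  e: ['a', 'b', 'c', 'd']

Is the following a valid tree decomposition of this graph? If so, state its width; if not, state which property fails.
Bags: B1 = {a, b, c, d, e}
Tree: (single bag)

Yes; width 4.

Every vertex of G appears in some bag (union = {a, b, c, d, e}); every edge is covered by a bag; and for each vertex v the set of bags containing v is connected in the bag tree. The decomposition is therefore valid. The largest bag has 5 vertices, so the width is 4.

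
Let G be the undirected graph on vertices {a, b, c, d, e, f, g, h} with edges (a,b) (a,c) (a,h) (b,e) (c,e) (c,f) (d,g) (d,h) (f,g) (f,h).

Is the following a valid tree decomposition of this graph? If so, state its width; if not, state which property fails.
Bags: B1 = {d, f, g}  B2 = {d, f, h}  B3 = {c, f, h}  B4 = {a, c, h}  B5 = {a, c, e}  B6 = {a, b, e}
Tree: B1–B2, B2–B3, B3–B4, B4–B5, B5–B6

Yes; width 2.

Every vertex of G appears in some bag (union = {a, b, c, d, e, f, g, h}); every edge is covered by a bag; and for each vertex v the set of bags containing v is connected in the bag tree. The decomposition is therefore valid. The largest bag has 3 vertices, so the width is 2.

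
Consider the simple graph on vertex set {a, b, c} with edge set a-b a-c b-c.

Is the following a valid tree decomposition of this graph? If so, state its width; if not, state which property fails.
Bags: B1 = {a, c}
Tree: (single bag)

No — vertex b appears in no bag.

A tree decomposition must satisfy three properties: every vertex lies in some bag; for every edge, both endpoints lie together in some bag; and for every vertex, the bags containing it form a connected subtree. Here vertex b appears in no bag, so the decomposition is invalid.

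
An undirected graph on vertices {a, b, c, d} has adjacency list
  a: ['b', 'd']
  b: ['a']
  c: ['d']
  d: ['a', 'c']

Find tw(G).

A width-1 tree decomposition is:
Bags: B1 = {a, b}  B2 = {a, d}  B3 = {c, d}
Tree: B1–B2, B2–B3
The largest bag has 2 vertices, giving width 1; this decomposition certifies tw(G) ≤ 1. Any graph with an edge has treewidth ≥ 1, and G has the edge b–a. The upper and lower bounds meet at 1, so that is the treewidth.

1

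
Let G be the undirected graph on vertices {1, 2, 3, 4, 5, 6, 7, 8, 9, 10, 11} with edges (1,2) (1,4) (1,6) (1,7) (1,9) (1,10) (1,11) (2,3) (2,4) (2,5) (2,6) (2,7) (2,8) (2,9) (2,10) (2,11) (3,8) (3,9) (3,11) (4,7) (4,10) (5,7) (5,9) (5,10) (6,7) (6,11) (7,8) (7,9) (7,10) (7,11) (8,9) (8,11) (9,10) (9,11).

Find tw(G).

A width-4 tree decomposition is:
Bags: B1 = {1, 2, 7, 9, 11}  B2 = {1, 2, 7, 9, 10}  B3 = {2, 5, 7, 9, 10}  B4 = {1, 2, 6, 7, 11}  B5 = {2, 7, 8, 9, 11}  B6 = {1, 2, 4, 7, 10}  B7 = {2, 3, 8, 9, 11}
Tree: B1–B2, B2–B3, B1–B4, B1–B5, B2–B6, B5–B7
Every bag has size at most 5, so the width is 5 − 1 = 4 and tw(G) ≤ 4. Conversely, {2, 3, 8, 9, 11} is a clique of size 5, and the vertices of any clique must share a bag in every tree decomposition; so some bag has ≥ 5 vertices and tw(G) ≥ 4. Hence tw(G) = 4 exactly.

4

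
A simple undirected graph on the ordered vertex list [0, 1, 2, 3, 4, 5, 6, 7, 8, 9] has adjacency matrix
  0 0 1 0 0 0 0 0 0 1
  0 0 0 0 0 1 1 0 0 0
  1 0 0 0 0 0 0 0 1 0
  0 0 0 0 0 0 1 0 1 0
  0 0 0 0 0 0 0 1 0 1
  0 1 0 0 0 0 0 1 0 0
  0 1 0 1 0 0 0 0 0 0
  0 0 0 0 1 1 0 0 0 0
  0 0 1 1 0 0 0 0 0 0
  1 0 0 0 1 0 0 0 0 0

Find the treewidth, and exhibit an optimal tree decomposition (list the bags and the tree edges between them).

Treewidth 2.
One optimal decomposition is:
Bags: B1 = {0, 2, 9}  B2 = {2, 8, 9}  B3 = {3, 8, 9}  B4 = {3, 6, 9}  B5 = {1, 6, 9}  B6 = {1, 5, 9}  B7 = {5, 7, 9}  B8 = {4, 7, 9}
Tree: B1–B2, B2–B3, B3–B4, B4–B5, B5–B6, B6–B7, B7–B8

Each bag holds 3 vertices, so the decomposition has width 2, which upper-bounds the treewidth. For the lower bound, G contains the cycle 9–0–2–8–3–6–1–5–7–4–9, so G is not a forest; only forests have treewidth ≤ 1, hence tw(G) ≥ 2. Hence tw(G) = 2 exactly.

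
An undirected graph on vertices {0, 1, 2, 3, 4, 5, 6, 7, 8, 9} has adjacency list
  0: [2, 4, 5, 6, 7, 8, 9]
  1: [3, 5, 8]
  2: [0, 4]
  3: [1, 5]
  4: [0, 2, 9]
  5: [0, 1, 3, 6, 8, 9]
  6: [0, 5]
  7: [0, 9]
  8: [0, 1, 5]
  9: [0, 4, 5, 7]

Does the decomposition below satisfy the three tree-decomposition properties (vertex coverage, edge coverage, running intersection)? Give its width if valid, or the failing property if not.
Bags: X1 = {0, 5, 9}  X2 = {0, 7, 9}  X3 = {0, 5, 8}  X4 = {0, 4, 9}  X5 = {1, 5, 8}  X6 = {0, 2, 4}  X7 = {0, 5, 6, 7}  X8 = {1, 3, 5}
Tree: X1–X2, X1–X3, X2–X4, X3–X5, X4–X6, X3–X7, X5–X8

A tree decomposition must satisfy three properties: every vertex lies in some bag; for every edge, both endpoints lie together in some bag; and for every vertex, the bags containing it form a connected subtree. Here bags containing vertex 7 are not connected in the tree, so the decomposition is invalid.

No — bags containing vertex 7 are not connected in the tree.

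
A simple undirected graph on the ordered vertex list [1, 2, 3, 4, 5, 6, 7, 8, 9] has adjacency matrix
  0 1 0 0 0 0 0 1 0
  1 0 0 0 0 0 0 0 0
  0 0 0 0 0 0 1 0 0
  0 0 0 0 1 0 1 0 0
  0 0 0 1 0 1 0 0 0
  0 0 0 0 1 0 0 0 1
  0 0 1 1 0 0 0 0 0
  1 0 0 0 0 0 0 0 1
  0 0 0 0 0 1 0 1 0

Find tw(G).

1

A width-1 tree decomposition is:
Bags: B1 = {3, 7}  B2 = {4, 7}  B3 = {4, 5}  B4 = {5, 6}  B5 = {6, 9}  B6 = {8, 9}  B7 = {1, 8}  B8 = {1, 2}
Tree: B1–B2, B2–B3, B3–B4, B4–B5, B5–B6, B6–B7, B7–B8
Every bag has size at most 2, so the width is 2 − 1 = 1 and tw(G) ≤ 1. Since G has at least one edge (e.g. 3–7), it is not an edgeless graph, so tw(G) ≥ 1. Hence tw(G) = 1 exactly.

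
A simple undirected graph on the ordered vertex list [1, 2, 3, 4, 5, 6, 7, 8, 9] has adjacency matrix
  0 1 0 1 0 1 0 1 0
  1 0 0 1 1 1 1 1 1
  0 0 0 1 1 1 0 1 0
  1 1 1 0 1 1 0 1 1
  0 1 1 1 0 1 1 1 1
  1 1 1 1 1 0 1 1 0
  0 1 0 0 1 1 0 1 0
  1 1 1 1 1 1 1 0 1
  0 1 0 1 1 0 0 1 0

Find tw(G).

4

A width-4 tree decomposition is:
Bags: B1 = {2, 4, 5, 8, 9}  B2 = {2, 4, 5, 6, 8}  B3 = {3, 4, 5, 6, 8}  B4 = {1, 2, 4, 6, 8}  B5 = {2, 5, 6, 7, 8}
Tree: B1–B2, B2–B3, B2–B4, B2–B5
Each bag holds 5 vertices, so the decomposition has width 4, which upper-bounds the treewidth. For the lower bound, the 5 vertices {1, 2, 4, 6, 8} are pairwise adjacent, and any tree decomposition puts a clique entirely inside one bag — forcing width ≥ 4. Hence tw(G) = 4 exactly.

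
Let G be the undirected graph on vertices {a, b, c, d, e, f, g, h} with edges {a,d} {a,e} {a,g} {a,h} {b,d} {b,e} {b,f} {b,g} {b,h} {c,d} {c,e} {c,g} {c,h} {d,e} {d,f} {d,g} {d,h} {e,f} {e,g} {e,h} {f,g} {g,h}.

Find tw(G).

4

A width-4 tree decomposition is:
Bags: B1 = {b, d, e, g, h}  B2 = {a, d, e, g, h}  B3 = {b, d, e, f, g}  B4 = {c, d, e, g, h}
Tree: B1–B2, B1–B3, B2–B4
Every bag has size at most 5, so the width is 5 − 1 = 4 and tw(G) ≤ 4. For the lower bound, the 5 vertices {c, d, e, g, h} are pairwise adjacent, and any tree decomposition puts a clique entirely inside one bag — forcing width ≥ 4. The upper and lower bounds meet at 4, so that is the treewidth.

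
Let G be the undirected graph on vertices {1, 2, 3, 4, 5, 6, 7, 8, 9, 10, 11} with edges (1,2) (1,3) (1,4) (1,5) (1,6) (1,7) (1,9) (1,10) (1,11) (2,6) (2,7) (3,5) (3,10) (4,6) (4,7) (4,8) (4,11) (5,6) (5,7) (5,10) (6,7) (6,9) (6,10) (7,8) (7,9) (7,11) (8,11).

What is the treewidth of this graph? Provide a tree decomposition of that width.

The largest bag has 4 vertices, giving width 3; this decomposition certifies tw(G) ≤ 3. Conversely, {4, 7, 8, 11} is a clique of size 4, and the vertices of any clique must share a bag in every tree decomposition; so some bag has ≥ 4 vertices and tw(G) ≥ 3. Therefore the treewidth is 3.

Treewidth 3.
One such decomposition:
Bags: B1 = {1, 5, 6, 10}  B2 = {1, 3, 5, 10}  B3 = {1, 5, 6, 7}  B4 = {1, 2, 6, 7}  B5 = {1, 4, 6, 7}  B6 = {1, 6, 7, 9}  B7 = {1, 4, 7, 11}  B8 = {4, 7, 8, 11}
Tree: B1–B2, B1–B3, B3–B4, B4–B5, B5–B6, B5–B7, B7–B8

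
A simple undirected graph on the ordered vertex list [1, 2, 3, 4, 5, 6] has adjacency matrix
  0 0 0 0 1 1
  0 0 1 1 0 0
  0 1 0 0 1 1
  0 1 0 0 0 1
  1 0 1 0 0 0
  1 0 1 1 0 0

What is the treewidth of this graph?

2

A width-2 tree decomposition is:
Bags: B1 = {1, 5, 6}  B2 = {3, 5, 6}  B3 = {3, 4, 6}  B4 = {2, 3, 4}
Tree: B1–B2, B2–B3, B3–B4
The largest bag has 3 vertices, giving width 2; this decomposition certifies tw(G) ≤ 2. Since 1–5–3–6–1 is a cycle in G, G is not acyclic. Forests are exactly the graphs of treewidth ≤ 1, so tw(G) ≥ 2. The upper and lower bounds meet at 2, so that is the treewidth.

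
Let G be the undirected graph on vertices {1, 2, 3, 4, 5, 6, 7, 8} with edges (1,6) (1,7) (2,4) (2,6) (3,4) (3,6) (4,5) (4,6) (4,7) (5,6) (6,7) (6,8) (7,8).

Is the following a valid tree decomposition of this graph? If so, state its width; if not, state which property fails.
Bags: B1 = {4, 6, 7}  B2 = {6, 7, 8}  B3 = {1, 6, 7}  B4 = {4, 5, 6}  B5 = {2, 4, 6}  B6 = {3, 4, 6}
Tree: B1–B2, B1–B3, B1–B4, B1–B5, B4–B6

Yes; width 2.

Checking the three conditions: (i) the bags cover all of {1, 2, 3, 4, 5, 6, 7, 8}; (ii) for each edge, some bag contains both endpoints; (iii) the bags containing any fixed vertex form a subtree. All hold, so the decomposition is valid with width 3 − 1 = 2.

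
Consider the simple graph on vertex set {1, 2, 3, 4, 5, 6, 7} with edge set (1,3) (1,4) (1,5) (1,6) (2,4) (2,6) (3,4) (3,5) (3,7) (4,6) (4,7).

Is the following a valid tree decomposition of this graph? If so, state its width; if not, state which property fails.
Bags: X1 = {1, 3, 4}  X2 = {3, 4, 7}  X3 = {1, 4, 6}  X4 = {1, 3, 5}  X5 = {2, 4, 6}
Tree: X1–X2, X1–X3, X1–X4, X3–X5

Every vertex of G appears in some bag (union = {1, 2, 3, 4, 5, 6, 7}); every edge is covered by a bag; and for each vertex v the set of bags containing v is connected in the bag tree. The decomposition is therefore valid. The largest bag has 3 vertices, so the width is 2.

Yes; width 2.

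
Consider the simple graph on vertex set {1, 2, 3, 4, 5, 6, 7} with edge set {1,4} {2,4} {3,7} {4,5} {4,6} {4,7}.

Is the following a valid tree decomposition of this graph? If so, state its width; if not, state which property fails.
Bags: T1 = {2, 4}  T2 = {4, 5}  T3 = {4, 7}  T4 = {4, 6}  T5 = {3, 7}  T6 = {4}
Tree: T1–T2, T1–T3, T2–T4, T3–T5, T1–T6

No — vertex 1 appears in no bag.

A tree decomposition must satisfy three properties: every vertex lies in some bag; for every edge, both endpoints lie together in some bag; and for every vertex, the bags containing it form a connected subtree. Here vertex 1 appears in no bag, so the decomposition is invalid.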